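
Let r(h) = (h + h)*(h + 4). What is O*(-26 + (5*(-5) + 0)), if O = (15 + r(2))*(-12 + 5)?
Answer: 13923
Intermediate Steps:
r(h) = 2*h*(4 + h) (r(h) = (2*h)*(4 + h) = 2*h*(4 + h))
O = -273 (O = (15 + 2*2*(4 + 2))*(-12 + 5) = (15 + 2*2*6)*(-7) = (15 + 24)*(-7) = 39*(-7) = -273)
O*(-26 + (5*(-5) + 0)) = -273*(-26 + (5*(-5) + 0)) = -273*(-26 + (-25 + 0)) = -273*(-26 - 25) = -273*(-51) = 13923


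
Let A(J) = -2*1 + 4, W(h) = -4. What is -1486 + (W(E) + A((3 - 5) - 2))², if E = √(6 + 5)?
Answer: -1482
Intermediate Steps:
E = √11 ≈ 3.3166
A(J) = 2 (A(J) = -2 + 4 = 2)
-1486 + (W(E) + A((3 - 5) - 2))² = -1486 + (-4 + 2)² = -1486 + (-2)² = -1486 + 4 = -1482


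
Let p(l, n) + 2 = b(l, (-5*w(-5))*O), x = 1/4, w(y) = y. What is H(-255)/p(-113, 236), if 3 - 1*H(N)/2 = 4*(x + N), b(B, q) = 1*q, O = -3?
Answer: -292/11 ≈ -26.545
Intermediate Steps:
x = ¼ ≈ 0.25000
b(B, q) = q
H(N) = 4 - 8*N (H(N) = 6 - 8*(¼ + N) = 6 - 2*(1 + 4*N) = 6 + (-2 - 8*N) = 4 - 8*N)
p(l, n) = -77 (p(l, n) = -2 - 5*(-5)*(-3) = -2 + 25*(-3) = -2 - 75 = -77)
H(-255)/p(-113, 236) = (4 - 8*(-255))/(-77) = (4 + 2040)*(-1/77) = 2044*(-1/77) = -292/11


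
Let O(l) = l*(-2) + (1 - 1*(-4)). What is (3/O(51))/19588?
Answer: -3/1900036 ≈ -1.5789e-6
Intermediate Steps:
O(l) = 5 - 2*l (O(l) = -2*l + (1 + 4) = -2*l + 5 = 5 - 2*l)
(3/O(51))/19588 = (3/(5 - 2*51))/19588 = (3/(5 - 102))*(1/19588) = (3/(-97))*(1/19588) = -1/97*3*(1/19588) = -3/97*1/19588 = -3/1900036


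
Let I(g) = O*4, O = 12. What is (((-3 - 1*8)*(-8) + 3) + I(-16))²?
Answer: 19321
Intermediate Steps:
I(g) = 48 (I(g) = 12*4 = 48)
(((-3 - 1*8)*(-8) + 3) + I(-16))² = (((-3 - 1*8)*(-8) + 3) + 48)² = (((-3 - 8)*(-8) + 3) + 48)² = ((-11*(-8) + 3) + 48)² = ((88 + 3) + 48)² = (91 + 48)² = 139² = 19321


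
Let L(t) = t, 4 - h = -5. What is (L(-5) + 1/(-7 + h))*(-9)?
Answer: 81/2 ≈ 40.500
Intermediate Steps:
h = 9 (h = 4 - 1*(-5) = 4 + 5 = 9)
(L(-5) + 1/(-7 + h))*(-9) = (-5 + 1/(-7 + 9))*(-9) = (-5 + 1/2)*(-9) = (-5 + ½)*(-9) = -9/2*(-9) = 81/2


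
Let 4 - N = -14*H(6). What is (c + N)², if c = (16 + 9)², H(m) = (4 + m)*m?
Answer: 2157961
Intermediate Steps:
H(m) = m*(4 + m)
c = 625 (c = 25² = 625)
N = 844 (N = 4 - (-14)*6*(4 + 6) = 4 - (-14)*6*10 = 4 - (-14)*60 = 4 - 1*(-840) = 4 + 840 = 844)
(c + N)² = (625 + 844)² = 1469² = 2157961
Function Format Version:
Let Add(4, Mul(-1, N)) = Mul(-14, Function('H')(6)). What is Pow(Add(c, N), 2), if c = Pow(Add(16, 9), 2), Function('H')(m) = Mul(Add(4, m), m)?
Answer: 2157961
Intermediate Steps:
Function('H')(m) = Mul(m, Add(4, m))
c = 625 (c = Pow(25, 2) = 625)
N = 844 (N = Add(4, Mul(-1, Mul(-14, Mul(6, Add(4, 6))))) = Add(4, Mul(-1, Mul(-14, Mul(6, 10)))) = Add(4, Mul(-1, Mul(-14, 60))) = Add(4, Mul(-1, -840)) = Add(4, 840) = 844)
Pow(Add(c, N), 2) = Pow(Add(625, 844), 2) = Pow(1469, 2) = 2157961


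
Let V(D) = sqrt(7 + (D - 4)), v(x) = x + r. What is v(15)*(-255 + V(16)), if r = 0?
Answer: -3825 + 15*sqrt(19) ≈ -3759.6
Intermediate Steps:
v(x) = x (v(x) = x + 0 = x)
V(D) = sqrt(3 + D) (V(D) = sqrt(7 + (-4 + D)) = sqrt(3 + D))
v(15)*(-255 + V(16)) = 15*(-255 + sqrt(3 + 16)) = 15*(-255 + sqrt(19)) = -3825 + 15*sqrt(19)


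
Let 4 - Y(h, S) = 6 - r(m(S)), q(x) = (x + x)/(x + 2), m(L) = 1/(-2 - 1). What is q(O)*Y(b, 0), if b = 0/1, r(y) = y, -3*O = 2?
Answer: 7/3 ≈ 2.3333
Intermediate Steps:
m(L) = -⅓ (m(L) = 1/(-3) = -⅓)
O = -⅔ (O = -⅓*2 = -⅔ ≈ -0.66667)
q(x) = 2*x/(2 + x) (q(x) = (2*x)/(2 + x) = 2*x/(2 + x))
b = 0 (b = 0*1 = 0)
Y(h, S) = -7/3 (Y(h, S) = 4 - (6 - 1*(-⅓)) = 4 - (6 + ⅓) = 4 - 1*19/3 = 4 - 19/3 = -7/3)
q(O)*Y(b, 0) = (2*(-⅔)/(2 - ⅔))*(-7/3) = (2*(-⅔)/(4/3))*(-7/3) = (2*(-⅔)*(¾))*(-7/3) = -1*(-7/3) = 7/3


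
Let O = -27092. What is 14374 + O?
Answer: -12718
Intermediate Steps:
14374 + O = 14374 - 27092 = -12718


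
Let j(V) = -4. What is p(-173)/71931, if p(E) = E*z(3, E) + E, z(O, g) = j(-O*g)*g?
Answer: -39963/23977 ≈ -1.6667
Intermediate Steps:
z(O, g) = -4*g
p(E) = E - 4*E**2 (p(E) = E*(-4*E) + E = -4*E**2 + E = E - 4*E**2)
p(-173)/71931 = -173*(1 - 4*(-173))/71931 = -173*(1 + 692)*(1/71931) = -173*693*(1/71931) = -119889*1/71931 = -39963/23977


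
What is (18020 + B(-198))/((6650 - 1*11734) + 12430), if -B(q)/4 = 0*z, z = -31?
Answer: 9010/3673 ≈ 2.4530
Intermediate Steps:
B(q) = 0 (B(q) = -0*(-31) = -4*0 = 0)
(18020 + B(-198))/((6650 - 1*11734) + 12430) = (18020 + 0)/((6650 - 1*11734) + 12430) = 18020/((6650 - 11734) + 12430) = 18020/(-5084 + 12430) = 18020/7346 = 18020*(1/7346) = 9010/3673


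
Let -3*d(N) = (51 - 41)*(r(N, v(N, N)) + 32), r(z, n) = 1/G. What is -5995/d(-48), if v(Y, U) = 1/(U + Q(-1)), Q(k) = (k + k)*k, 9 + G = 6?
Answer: 10791/190 ≈ 56.795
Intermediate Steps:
G = -3 (G = -9 + 6 = -3)
Q(k) = 2*k² (Q(k) = (2*k)*k = 2*k²)
v(Y, U) = 1/(2 + U) (v(Y, U) = 1/(U + 2*(-1)²) = 1/(U + 2*1) = 1/(U + 2) = 1/(2 + U))
r(z, n) = -⅓ (r(z, n) = 1/(-3) = -⅓)
d(N) = -950/9 (d(N) = -(51 - 41)*(-⅓ + 32)/3 = -10*95/(3*3) = -⅓*950/3 = -950/9)
-5995/d(-48) = -5995/(-950/9) = -5995*(-9/950) = 10791/190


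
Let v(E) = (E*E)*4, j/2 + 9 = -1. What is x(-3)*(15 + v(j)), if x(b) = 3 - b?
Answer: 9690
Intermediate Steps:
j = -20 (j = -18 + 2*(-1) = -18 - 2 = -20)
v(E) = 4*E**2 (v(E) = E**2*4 = 4*E**2)
x(-3)*(15 + v(j)) = (3 - 1*(-3))*(15 + 4*(-20)**2) = (3 + 3)*(15 + 4*400) = 6*(15 + 1600) = 6*1615 = 9690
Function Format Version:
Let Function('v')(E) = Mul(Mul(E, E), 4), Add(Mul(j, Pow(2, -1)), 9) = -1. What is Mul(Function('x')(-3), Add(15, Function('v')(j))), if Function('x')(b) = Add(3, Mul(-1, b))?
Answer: 9690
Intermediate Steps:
j = -20 (j = Add(-18, Mul(2, -1)) = Add(-18, -2) = -20)
Function('v')(E) = Mul(4, Pow(E, 2)) (Function('v')(E) = Mul(Pow(E, 2), 4) = Mul(4, Pow(E, 2)))
Mul(Function('x')(-3), Add(15, Function('v')(j))) = Mul(Add(3, Mul(-1, -3)), Add(15, Mul(4, Pow(-20, 2)))) = Mul(Add(3, 3), Add(15, Mul(4, 400))) = Mul(6, Add(15, 1600)) = Mul(6, 1615) = 9690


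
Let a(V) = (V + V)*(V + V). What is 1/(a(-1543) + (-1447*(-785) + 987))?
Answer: 1/10660278 ≈ 9.3806e-8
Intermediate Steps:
a(V) = 4*V² (a(V) = (2*V)*(2*V) = 4*V²)
1/(a(-1543) + (-1447*(-785) + 987)) = 1/(4*(-1543)² + (-1447*(-785) + 987)) = 1/(4*2380849 + (1135895 + 987)) = 1/(9523396 + 1136882) = 1/10660278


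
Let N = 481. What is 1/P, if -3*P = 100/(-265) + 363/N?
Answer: -76479/9619 ≈ -7.9508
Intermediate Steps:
P = -9619/76479 (P = -(100/(-265) + 363/481)/3 = -(100*(-1/265) + 363*(1/481))/3 = -(-20/53 + 363/481)/3 = -⅓*9619/25493 = -9619/76479 ≈ -0.12577)
1/P = 1/(-9619/76479) = -76479/9619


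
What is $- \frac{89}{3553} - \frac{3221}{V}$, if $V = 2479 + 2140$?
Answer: $- \frac{11855304}{16411307} \approx -0.72239$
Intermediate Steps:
$V = 4619$
$- \frac{89}{3553} - \frac{3221}{V} = - \frac{89}{3553} - \frac{3221}{4619} = - \frac{11855304}{16411307}$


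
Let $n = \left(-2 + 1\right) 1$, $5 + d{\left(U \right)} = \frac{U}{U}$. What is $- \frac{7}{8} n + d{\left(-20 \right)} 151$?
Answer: $- \frac{4825}{8} \approx -603.13$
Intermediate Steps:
$d{\left(U \right)} = -4$ ($d{\left(U \right)} = -5 + \frac{U}{U} = -5 + 1 = -4$)
$n = -1$ ($n = \left(-1\right) 1 = -1$)
$- \frac{7}{8} n + d{\left(-20 \right)} 151 = - \frac{7}{8} \left(-1\right) - 604 = \left(-7\right) \frac{1}{8} \left(-1\right) - 604 = \left(- \frac{7}{8}\right) \left(-1\right) - 604 = \frac{7}{8} - 604 = - \frac{4825}{8}$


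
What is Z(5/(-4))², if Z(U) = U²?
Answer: 625/256 ≈ 2.4414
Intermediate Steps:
Z(5/(-4))² = ((5/(-4))²)² = ((5*(-¼))²)² = ((-5/4)²)² = (25/16)² = 625/256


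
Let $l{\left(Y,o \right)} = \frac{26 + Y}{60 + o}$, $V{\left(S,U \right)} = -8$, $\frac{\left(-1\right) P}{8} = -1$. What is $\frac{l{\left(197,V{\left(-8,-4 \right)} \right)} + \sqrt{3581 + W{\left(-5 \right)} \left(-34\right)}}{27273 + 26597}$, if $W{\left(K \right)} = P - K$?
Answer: $\frac{223}{2801240} + \frac{\sqrt{3139}}{53870} \approx 0.0011196$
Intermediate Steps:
$P = 8$ ($P = \left(-8\right) \left(-1\right) = 8$)
$W{\left(K \right)} = 8 - K$
$l{\left(Y,o \right)} = \frac{26 + Y}{60 + o}$
$\frac{l{\left(197,V{\left(-8,-4 \right)} \right)} + \sqrt{3581 + W{\left(-5 \right)} \left(-34\right)}}{27273 + 26597} = \frac{\frac{26 + 197}{60 - 8} + \sqrt{3581 + \left(8 - -5\right) \left(-34\right)}}{27273 + 26597} = \frac{\frac{1}{52} \cdot 223 + \sqrt{3581 + \left(8 + 5\right) \left(-34\right)}}{53870} = \left(\frac{1}{52} \cdot 223 + \sqrt{3581 + 13 \left(-34\right)}\right) \frac{1}{53870} = \left(\frac{223}{52} + \sqrt{3581 - 442}\right) \frac{1}{53870} = \left(\frac{223}{52} + \sqrt{3139}\right) \frac{1}{53870} = \frac{223}{2801240} + \frac{\sqrt{3139}}{53870}$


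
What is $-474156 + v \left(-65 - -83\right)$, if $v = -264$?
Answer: $-478908$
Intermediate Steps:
$-474156 + v \left(-65 - -83\right) = -474156 - 264 \left(-65 - -83\right) = -474156 - 264 \left(-65 + 83\right) = -474156 - 4752 = -478908$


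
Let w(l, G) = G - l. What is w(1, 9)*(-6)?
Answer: -48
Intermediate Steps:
w(1, 9)*(-6) = (9 - 1*1)*(-6) = (9 - 1)*(-6) = 8*(-6) = -48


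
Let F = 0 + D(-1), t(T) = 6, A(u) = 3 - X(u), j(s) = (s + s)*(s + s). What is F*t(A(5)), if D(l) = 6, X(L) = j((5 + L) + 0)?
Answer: 36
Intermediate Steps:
j(s) = 4*s**2 (j(s) = (2*s)*(2*s) = 4*s**2)
X(L) = 4*(5 + L)**2 (X(L) = 4*((5 + L) + 0)**2 = 4*(5 + L)**2)
A(u) = 3 - 4*(5 + u)**2
F = 6 (F = 0 + 6 = 6)
F*t(A(5)) = 6*6 = 36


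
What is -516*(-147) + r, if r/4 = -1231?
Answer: 70928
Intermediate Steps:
r = -4924 (r = 4*(-1231) = -4924)
-516*(-147) + r = -516*(-147) - 4924 = 75852 - 4924 = 70928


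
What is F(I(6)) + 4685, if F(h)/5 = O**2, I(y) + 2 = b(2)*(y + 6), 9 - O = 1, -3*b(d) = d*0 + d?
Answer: 5005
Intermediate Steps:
b(d) = -d/3 (b(d) = -(d*0 + d)/3 = -(0 + d)/3 = -d/3)
O = 8 (O = 9 - 1*1 = 9 - 1 = 8)
I(y) = -6 - 2*y/3 (I(y) = -2 + (-1/3*2)*(y + 6) = -2 - 2*(6 + y)/3 = -2 + (-4 - 2*y/3) = -6 - 2*y/3)
F(h) = 320 (F(h) = 5*8**2 = 5*64 = 320)
F(I(6)) + 4685 = 320 + 4685 = 5005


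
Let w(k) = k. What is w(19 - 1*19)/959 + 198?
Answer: 198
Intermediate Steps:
w(19 - 1*19)/959 + 198 = (19 - 1*19)/959 + 198 = (19 - 19)/959 + 198 = (1/959)*0 + 198 = 0 + 198 = 198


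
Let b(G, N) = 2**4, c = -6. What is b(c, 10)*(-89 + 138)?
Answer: 784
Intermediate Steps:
b(G, N) = 16
b(c, 10)*(-89 + 138) = 16*(-89 + 138) = 16*49 = 784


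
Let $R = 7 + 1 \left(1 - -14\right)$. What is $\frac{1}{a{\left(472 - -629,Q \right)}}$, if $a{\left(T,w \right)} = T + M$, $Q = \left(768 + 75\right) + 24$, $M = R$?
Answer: $\frac{1}{1123} \approx 0.00089047$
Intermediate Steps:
$R = 22$ ($R = 7 + 1 \left(1 + 14\right) = 7 + 1 \cdot 15 = 7 + 15 = 22$)
$M = 22$
$Q = 867$ ($Q = 843 + 24 = 867$)
$a{\left(T,w \right)} = 22 + T$ ($a{\left(T,w \right)} = T + 22 = 22 + T$)
$\frac{1}{a{\left(472 - -629,Q \right)}} = \frac{1}{22 + \left(472 - -629\right)} = \frac{1}{22 + \left(472 + 629\right)} = \frac{1}{22 + 1101} = \frac{1}{1123}$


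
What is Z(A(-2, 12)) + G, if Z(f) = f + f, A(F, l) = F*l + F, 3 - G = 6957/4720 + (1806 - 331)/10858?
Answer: -1296869673/25624880 ≈ -50.610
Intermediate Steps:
G = 35624087/25624880 (G = 3 - (6957/4720 + (1806 - 331)/10858) = 3 - (6957*(1/4720) + 1475*(1/10858)) = 3 - (6957/4720 + 1475/10858) = 3 - 1*41250553/25624880 = 3 - 41250553/25624880 = 35624087/25624880 ≈ 1.3902)
A(F, l) = F + F*l
Z(f) = 2*f
Z(A(-2, 12)) + G = 2*(-2*(1 + 12)) + 35624087/25624880 = 2*(-2*13) + 35624087/25624880 = 2*(-26) + 35624087/25624880 = -52 + 35624087/25624880 = -1296869673/25624880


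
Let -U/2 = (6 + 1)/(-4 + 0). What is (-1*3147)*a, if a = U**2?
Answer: -154203/4 ≈ -38551.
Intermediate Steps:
U = 7/2 (U = -2*(6 + 1)/(-4 + 0) = -14/(-4) = -14*(-1)/4 = -2*(-7/4) = 7/2 ≈ 3.5000)
a = 49/4 (a = (7/2)**2 = 49/4 ≈ 12.250)
(-1*3147)*a = -1*3147*(49/4) = -3147*49/4 = -154203/4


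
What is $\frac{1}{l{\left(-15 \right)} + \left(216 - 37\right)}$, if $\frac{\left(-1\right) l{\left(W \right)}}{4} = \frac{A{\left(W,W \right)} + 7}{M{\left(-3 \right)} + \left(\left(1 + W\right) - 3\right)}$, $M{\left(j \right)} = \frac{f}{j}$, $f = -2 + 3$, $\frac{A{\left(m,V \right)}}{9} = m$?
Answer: $\frac{13}{1943} \approx 0.0066907$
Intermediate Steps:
$A{\left(m,V \right)} = 9 m$
$f = 1$
$M{\left(j \right)} = \frac{1}{j}$ ($M{\left(j \right)} = 1 \frac{1}{j} = \frac{1}{j}$)
$l{\left(W \right)} = - \frac{4 \left(7 + 9 W\right)}{- \frac{7}{3} + W}$ ($l{\left(W \right)} = - 4 \frac{9 W + 7}{\frac{1}{-3} + \left(\left(1 + W\right) - 3\right)} = - 4 \frac{7 + 9 W}{- \frac{1}{3} + \left(-2 + W\right)} = - 4 \frac{7 + 9 W}{- \frac{7}{3} + W} = - \frac{4 \left(7 + 9 W\right)}{- \frac{7}{3} + W}$)
$\frac{1}{l{\left(-15 \right)} + \left(216 - 37\right)} = \frac{1}{\frac{12 \left(-7 - -135\right)}{-7 + 3 \left(-15\right)} + \left(216 - 37\right)} = \frac{1}{\frac{12 \left(-7 + 135\right)}{-7 - 45} + \left(216 - 37\right)} = \frac{1}{12 \frac{1}{-52} \cdot 128 + 179} = \frac{1}{12 \left(- \frac{1}{52}\right) 128 + 179} = \frac{1}{- \frac{384}{13} + 179} = \frac{1}{\frac{1943}{13}} = \frac{13}{1943}$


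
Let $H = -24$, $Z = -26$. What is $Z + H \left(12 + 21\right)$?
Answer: $-818$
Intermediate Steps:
$Z + H \left(12 + 21\right) = -26 - 24 \left(12 + 21\right) = -26 - 792 = -818$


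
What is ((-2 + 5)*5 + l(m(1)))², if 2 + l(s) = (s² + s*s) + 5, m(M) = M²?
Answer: 400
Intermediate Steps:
l(s) = 3 + 2*s² (l(s) = -2 + ((s² + s*s) + 5) = -2 + ((s² + s²) + 5) = -2 + (2*s² + 5) = -2 + (5 + 2*s²) = 3 + 2*s²)
((-2 + 5)*5 + l(m(1)))² = ((-2 + 5)*5 + (3 + 2*(1²)²))² = (3*5 + (3 + 2*1²))² = (15 + (3 + 2*1))² = (15 + (3 + 2))² = (15 + 5)² = 20² = 400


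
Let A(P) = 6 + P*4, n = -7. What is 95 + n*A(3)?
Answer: -31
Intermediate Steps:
A(P) = 6 + 4*P
95 + n*A(3) = 95 - 7*(6 + 4*3) = 95 - 7*(6 + 12) = 95 - 7*18 = 95 - 126 = -31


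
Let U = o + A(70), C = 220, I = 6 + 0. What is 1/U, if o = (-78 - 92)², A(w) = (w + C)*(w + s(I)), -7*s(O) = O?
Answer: 7/342660 ≈ 2.0428e-5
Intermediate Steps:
I = 6
s(O) = -O/7
A(w) = (220 + w)*(-6/7 + w) (A(w) = (w + 220)*(w - ⅐*6) = (220 + w)*(w - 6/7) = (220 + w)*(-6/7 + w))
o = 28900 (o = (-170)² = 28900)
U = 342660/7 (U = 28900 + (-1320/7 + 70² + (1534/7)*70) = 28900 + (-1320/7 + 4900 + 15340) = 28900 + 140360/7 = 342660/7 ≈ 48951.)
1/U = 1/(342660/7) = 7/342660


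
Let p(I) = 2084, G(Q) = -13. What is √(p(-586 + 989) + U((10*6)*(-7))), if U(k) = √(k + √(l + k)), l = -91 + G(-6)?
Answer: √(2084 + √2*√(-210 + I*√131)) ≈ 45.658 + 0.2245*I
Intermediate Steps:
l = -104 (l = -91 - 13 = -104)
U(k) = √(k + √(-104 + k))
√(p(-586 + 989) + U((10*6)*(-7))) = √(2084 + √((10*6)*(-7) + √(-104 + (10*6)*(-7)))) = √(2084 + √(60*(-7) + √(-104 + 60*(-7)))) = √(2084 + √(-420 + √(-104 - 420))) = √(2084 + √(-420 + √(-524))) = √(2084 + √(-420 + 2*I*√131))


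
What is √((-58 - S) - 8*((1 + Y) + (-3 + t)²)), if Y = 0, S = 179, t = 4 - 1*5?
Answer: I*√373 ≈ 19.313*I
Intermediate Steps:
t = -1 (t = 4 - 5 = -1)
√((-58 - S) - 8*((1 + Y) + (-3 + t)²)) = √((-58 - 1*179) - 8*((1 + 0) + (-3 - 1)²)) = √((-58 - 179) - 8*(1 + (-4)²)) = √(-237 - 8*(1 + 16)) = √(-237 - 8*17) = √(-237 - 136) = √(-373) = I*√373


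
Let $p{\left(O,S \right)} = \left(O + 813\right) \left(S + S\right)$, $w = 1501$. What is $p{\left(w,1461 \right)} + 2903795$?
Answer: $9665303$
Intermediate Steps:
$p{\left(O,S \right)} = 2 S \left(813 + O\right)$ ($p{\left(O,S \right)} = \left(813 + O\right) 2 S = 2 S \left(813 + O\right)$)
$p{\left(w,1461 \right)} + 2903795 = 2 \cdot 1461 \left(813 + 1501\right) + 2903795 = 2 \cdot 1461 \cdot 2314 + 2903795 = 6761508 + 2903795 = 9665303$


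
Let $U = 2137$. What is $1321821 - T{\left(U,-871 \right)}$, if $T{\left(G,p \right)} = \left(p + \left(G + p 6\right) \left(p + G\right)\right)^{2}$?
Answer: $-15300182965204$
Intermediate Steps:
$T{\left(G,p \right)} = \left(p + \left(G + p\right) \left(G + 6 p\right)\right)^{2}$ ($T{\left(G,p \right)} = \left(p + \left(G + 6 p\right) \left(G + p\right)\right)^{2} = \left(p + \left(G + p\right) \left(G + 6 p\right)\right)^{2}$)
$1321821 - T{\left(U,-871 \right)} = 1321821 - \left(-871 + 2137^{2} + 6 \left(-871\right)^{2} + 7 \cdot 2137 \left(-871\right)\right)^{2} = 1321821 - \left(-871 + 4566769 + 6 \cdot 758641 - 13029289\right)^{2} = 1321821 - \left(-871 + 4566769 + 4551846 - 13029289\right)^{2} = 1321821 - \left(-3911545\right)^{2} = 1321821 - 15300184287025 = -15300182965204$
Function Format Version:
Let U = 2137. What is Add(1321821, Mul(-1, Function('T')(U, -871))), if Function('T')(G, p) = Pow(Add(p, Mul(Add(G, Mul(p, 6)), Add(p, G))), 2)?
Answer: -15300182965204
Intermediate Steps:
Function('T')(G, p) = Pow(Add(p, Mul(Add(G, p), Add(G, Mul(6, p)))), 2) (Function('T')(G, p) = Pow(Add(p, Mul(Add(G, Mul(6, p)), Add(G, p))), 2) = Pow(Add(p, Mul(Add(G, p), Add(G, Mul(6, p)))), 2))
Add(1321821, Mul(-1, Function('T')(U, -871))) = Add(1321821, Mul(-1, Pow(Add(-871, Pow(2137, 2), Mul(6, Pow(-871, 2)), Mul(7, 2137, -871)), 2))) = Add(1321821, Mul(-1, Pow(Add(-871, 4566769, Mul(6, 758641), -13029289), 2))) = Add(1321821, Mul(-1, Pow(Add(-871, 4566769, 4551846, -13029289), 2))) = Add(1321821, Mul(-1, Pow(-3911545, 2))) = Add(1321821, Mul(-1, 15300184287025)) = Add(1321821, -15300184287025) = -15300182965204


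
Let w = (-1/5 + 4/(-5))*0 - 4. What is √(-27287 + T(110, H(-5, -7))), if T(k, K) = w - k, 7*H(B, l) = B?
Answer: I*√27401 ≈ 165.53*I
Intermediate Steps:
H(B, l) = B/7
w = -4 (w = (-1*⅕ + 4*(-⅕))*0 - 4 = (-⅕ - ⅘)*0 - 4 = -1*0 - 4 = 0 - 4 = -4)
T(k, K) = -4 - k
√(-27287 + T(110, H(-5, -7))) = √(-27287 + (-4 - 1*110)) = √(-27287 + (-4 - 110)) = √(-27287 - 114) = √(-27401) = I*√27401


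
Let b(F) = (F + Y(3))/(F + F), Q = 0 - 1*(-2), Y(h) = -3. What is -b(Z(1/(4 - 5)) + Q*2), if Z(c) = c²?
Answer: -⅕ ≈ -0.20000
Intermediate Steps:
Q = 2 (Q = 0 + 2 = 2)
b(F) = (-3 + F)/(2*F) (b(F) = (F - 3)/(F + F) = (-3 + F)/((2*F)) = (-3 + F)*(1/(2*F)) = (-3 + F)/(2*F))
-b(Z(1/(4 - 5)) + Q*2) = -(-3 + ((1/(4 - 5))² + 2*2))/(2*((1/(4 - 5))² + 2*2)) = -(-3 + ((1/(-1))² + 4))/(2*((1/(-1))² + 4)) = -(-3 + ((-1)² + 4))/(2*((-1)² + 4)) = -(-3 + (1 + 4))/(2*(1 + 4)) = -(-3 + 5)/(2*5) = -2/(2*5) = -1*⅕ = -⅕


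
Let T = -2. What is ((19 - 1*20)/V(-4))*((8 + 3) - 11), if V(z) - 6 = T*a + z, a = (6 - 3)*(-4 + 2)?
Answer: 0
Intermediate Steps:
a = -6 (a = 3*(-2) = -6)
V(z) = 18 + z (V(z) = 6 + (-2*(-6) + z) = 6 + (12 + z) = 18 + z)
((19 - 1*20)/V(-4))*((8 + 3) - 11) = ((19 - 1*20)/(18 - 4))*((8 + 3) - 11) = ((19 - 20)/14)*(11 - 11) = -1*1/14*0 = -1/14*0 = 0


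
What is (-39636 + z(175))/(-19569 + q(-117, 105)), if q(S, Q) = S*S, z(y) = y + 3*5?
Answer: 19723/2940 ≈ 6.7085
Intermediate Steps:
z(y) = 15 + y (z(y) = y + 15 = 15 + y)
q(S, Q) = S²
(-39636 + z(175))/(-19569 + q(-117, 105)) = (-39636 + (15 + 175))/(-19569 + (-117)²) = (-39636 + 190)/(-19569 + 13689) = -39446/(-5880) = -39446*(-1/5880) = 19723/2940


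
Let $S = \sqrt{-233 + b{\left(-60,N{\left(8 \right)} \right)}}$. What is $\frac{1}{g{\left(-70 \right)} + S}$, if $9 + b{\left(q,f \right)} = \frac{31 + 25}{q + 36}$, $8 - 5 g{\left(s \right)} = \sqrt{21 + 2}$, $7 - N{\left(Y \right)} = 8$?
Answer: $\frac{15}{24 - 3 \sqrt{23} + 5 i \sqrt{2199}} \approx 0.0026184 - 0.063867 i$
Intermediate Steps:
$N{\left(Y \right)} = -1$ ($N{\left(Y \right)} = 7 - 8 = -1$)
$g{\left(s \right)} = \frac{8}{5} - \frac{\sqrt{23}}{5}$ ($g{\left(s \right)} = \frac{8}{5} - \frac{\sqrt{21 + 2}}{5} = \frac{8}{5} - \frac{\sqrt{23}}{5}$)
$b{\left(q,f \right)} = -9 + \frac{56}{36 + q}$ ($b{\left(q,f \right)} = -9 + \frac{31 + 25}{q + 36} = -9 + \frac{56}{36 + q}$)
$S = \frac{i \sqrt{2199}}{3}$ ($S = \sqrt{-233 + \frac{-268 - -540}{36 - 60}} = \sqrt{-233 + \frac{-268 + 540}{-24}} = \sqrt{-233 - \frac{34}{3}} = \sqrt{- \frac{733}{3}} = \frac{i \sqrt{2199}}{3} \approx 15.631 i$)
$\frac{1}{g{\left(-70 \right)} + S} = \frac{1}{\left(\frac{8}{5} - \frac{\sqrt{23}}{5}\right) + \frac{i \sqrt{2199}}{3}} = \frac{1}{\frac{8}{5} - \frac{\sqrt{23}}{5} + \frac{i \sqrt{2199}}{3}}$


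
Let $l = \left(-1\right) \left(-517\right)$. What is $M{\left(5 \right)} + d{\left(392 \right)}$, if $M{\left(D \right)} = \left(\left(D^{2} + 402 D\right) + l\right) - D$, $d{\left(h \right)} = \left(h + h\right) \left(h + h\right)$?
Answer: $617203$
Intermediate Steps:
$l = 517$
$d{\left(h \right)} = 4 h^{2}$ ($d{\left(h \right)} = 2 h 2 h = 4 h^{2}$)
$M{\left(D \right)} = 517 + D^{2} + 401 D$ ($M{\left(D \right)} = \left(\left(D^{2} + 402 D\right) + 517\right) - D = \left(517 + D^{2} + 402 D\right) - D = 517 + D^{2} + 401 D$)
$M{\left(5 \right)} + d{\left(392 \right)} = \left(517 + 5^{2} + 401 \cdot 5\right) + 4 \cdot 392^{2} = \left(517 + 25 + 2005\right) + 4 \cdot 153664 = 2547 + 614656 = 617203$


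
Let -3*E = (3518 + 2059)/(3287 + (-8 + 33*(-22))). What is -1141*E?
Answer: 2121119/2553 ≈ 830.83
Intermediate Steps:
E = -1859/2553 (E = -(3518 + 2059)/(3*(3287 + (-8 + 33*(-22)))) = -1859/(3287 + (-8 - 726)) = -1859/(3287 - 734) = -1859/2553 ≈ -0.72816)
-1141*E = -1141*(-1859/2553) = 2121119/2553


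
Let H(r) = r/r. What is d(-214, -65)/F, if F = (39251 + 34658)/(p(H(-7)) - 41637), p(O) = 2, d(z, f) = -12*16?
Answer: 726720/6719 ≈ 108.16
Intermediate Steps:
d(z, f) = -192
H(r) = 1
F = -6719/3785 (F = (39251 + 34658)/(2 - 41637) = 73909/(-41635) = 73909*(-1/41635) = -6719/3785 ≈ -1.7752)
d(-214, -65)/F = -192/(-6719/3785) = -192*(-3785/6719) = 726720/6719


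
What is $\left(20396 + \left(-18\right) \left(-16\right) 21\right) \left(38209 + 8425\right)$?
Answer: $1233189496$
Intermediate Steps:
$\left(20396 + \left(-18\right) \left(-16\right) 21\right) \left(38209 + 8425\right) = \left(20396 + 288 \cdot 21\right) 46634 = \left(20396 + 6048\right) 46634 = 26444 \cdot 46634 = 1233189496$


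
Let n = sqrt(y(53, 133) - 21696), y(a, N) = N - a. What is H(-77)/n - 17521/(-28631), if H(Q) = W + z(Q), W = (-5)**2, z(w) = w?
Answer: 17521/28631 + 13*I*sqrt(1351)/1351 ≈ 0.61196 + 0.35368*I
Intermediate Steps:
W = 25
H(Q) = 25 + Q
n = 4*I*sqrt(1351) (n = sqrt((133 - 1*53) - 21696) = sqrt((133 - 53) - 21696) = sqrt(80 - 21696) = sqrt(-21616) = 4*I*sqrt(1351) ≈ 147.02*I)
H(-77)/n - 17521/(-28631) = (25 - 77)/((4*I*sqrt(1351))) - 17521/(-28631) = -(-13)*I*sqrt(1351)/1351 - 17521*(-1/28631) = 13*I*sqrt(1351)/1351 + 17521/28631 = 17521/28631 + 13*I*sqrt(1351)/1351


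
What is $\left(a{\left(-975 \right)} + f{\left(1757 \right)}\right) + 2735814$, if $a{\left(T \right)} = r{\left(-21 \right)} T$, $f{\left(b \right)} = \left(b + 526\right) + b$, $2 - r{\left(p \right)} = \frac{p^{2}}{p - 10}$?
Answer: $\frac{84445049}{31} \approx 2.724 \cdot 10^{6}$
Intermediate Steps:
$r{\left(p \right)} = 2 - \frac{p^{2}}{-10 + p}$ ($r{\left(p \right)} = 2 - \frac{p^{2}}{p - 10} = 2 - \frac{p^{2}}{-10 + p}$)
$f{\left(b \right)} = 526 + 2 b$ ($f{\left(b \right)} = \left(526 + b\right) + b = 526 + 2 b$)
$a{\left(T \right)} = \frac{503 T}{31}$ ($a{\left(T \right)} = \frac{-20 - \left(-21\right)^{2} + 2 \left(-21\right)}{-10 - 21} T = \frac{-20 - 441 - 42}{-31} T = - \frac{-20 - 441 - 42}{31} T = \left(- \frac{1}{31}\right) \left(-503\right) T = \frac{503 T}{31}$)
$\left(a{\left(-975 \right)} + f{\left(1757 \right)}\right) + 2735814 = \left(\frac{503}{31} \left(-975\right) + \left(526 + 2 \cdot 1757\right)\right) + 2735814 = \left(- \frac{490425}{31} + \left(526 + 3514\right)\right) + 2735814 = \left(- \frac{490425}{31} + 4040\right) + 2735814 = - \frac{365185}{31} + 2735814 = \frac{84445049}{31}$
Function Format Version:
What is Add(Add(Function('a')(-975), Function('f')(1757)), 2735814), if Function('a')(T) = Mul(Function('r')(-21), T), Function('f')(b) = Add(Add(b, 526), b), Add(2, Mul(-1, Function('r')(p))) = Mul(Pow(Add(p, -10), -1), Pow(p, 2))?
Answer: Rational(84445049, 31) ≈ 2.7240e+6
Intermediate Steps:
Function('r')(p) = Add(2, Mul(-1, Pow(p, 2), Pow(Add(-10, p), -1))) (Function('r')(p) = Add(2, Mul(-1, Mul(Pow(Add(p, -10), -1), Pow(p, 2)))) = Add(2, Mul(-1, Mul(Pow(Add(-10, p), -1), Pow(p, 2)))) = Add(2, Mul(-1, Mul(Pow(p, 2), Pow(Add(-10, p), -1)))) = Add(2, Mul(-1, Pow(p, 2), Pow(Add(-10, p), -1))))
Function('f')(b) = Add(526, Mul(2, b)) (Function('f')(b) = Add(Add(526, b), b) = Add(526, Mul(2, b)))
Function('a')(T) = Mul(Rational(503, 31), T) (Function('a')(T) = Mul(Mul(Pow(Add(-10, -21), -1), Add(-20, Mul(-1, Pow(-21, 2)), Mul(2, -21))), T) = Mul(Mul(Pow(-31, -1), Add(-20, Mul(-1, 441), -42)), T) = Mul(Mul(Rational(-1, 31), Add(-20, -441, -42)), T) = Mul(Mul(Rational(-1, 31), -503), T) = Mul(Rational(503, 31), T))
Add(Add(Function('a')(-975), Function('f')(1757)), 2735814) = Add(Add(Mul(Rational(503, 31), -975), Add(526, Mul(2, 1757))), 2735814) = Add(Add(Rational(-490425, 31), Add(526, 3514)), 2735814) = Add(Add(Rational(-490425, 31), 4040), 2735814) = Add(Rational(-365185, 31), 2735814) = Rational(84445049, 31)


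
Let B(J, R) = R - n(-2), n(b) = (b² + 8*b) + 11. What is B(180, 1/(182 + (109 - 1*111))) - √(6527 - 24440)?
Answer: 181/180 - I*√17913 ≈ 1.0056 - 133.84*I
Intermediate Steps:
n(b) = 11 + b² + 8*b
B(J, R) = 1 + R (B(J, R) = R - (11 + (-2)² + 8*(-2)) = R - (11 + 4 - 16) = R - 1*(-1) = R + 1 = 1 + R)
B(180, 1/(182 + (109 - 1*111))) - √(6527 - 24440) = (1 + 1/(182 + (109 - 1*111))) - √(6527 - 24440) = (1 + 1/(182 + (109 - 111))) - √(-17913) = (1 + 1/(182 - 2)) - I*√17913 = (1 + 1/180) - I*√17913 = 181/180 - I*√17913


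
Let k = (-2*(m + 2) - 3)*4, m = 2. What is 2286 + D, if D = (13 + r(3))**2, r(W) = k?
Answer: 3247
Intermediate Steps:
k = -44 (k = (-2*(2 + 2) - 3)*4 = (-2*4 - 3)*4 = (-8 - 3)*4 = -11*4 = -44)
r(W) = -44
D = 961 (D = (13 - 44)**2 = (-31)**2 = 961)
2286 + D = 2286 + 961 = 3247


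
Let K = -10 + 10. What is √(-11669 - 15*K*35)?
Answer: I*√11669 ≈ 108.02*I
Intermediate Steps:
K = 0
√(-11669 - 15*K*35) = √(-11669 - 15*0*35) = √(-11669 + 0*35) = √(-11669 + 0) = √(-11669) = I*√11669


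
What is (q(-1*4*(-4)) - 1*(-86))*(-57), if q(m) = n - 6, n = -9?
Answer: -4047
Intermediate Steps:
q(m) = -15 (q(m) = -9 - 6 = -15)
(q(-1*4*(-4)) - 1*(-86))*(-57) = (-15 - 1*(-86))*(-57) = (-15 + 86)*(-57) = 71*(-57) = -4047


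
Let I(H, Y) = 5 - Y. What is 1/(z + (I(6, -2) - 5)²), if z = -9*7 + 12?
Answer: -1/47 ≈ -0.021277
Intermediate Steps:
z = -51 (z = -63 + 12 = -51)
1/(z + (I(6, -2) - 5)²) = 1/(-51 + ((5 - 1*(-2)) - 5)²) = 1/(-51 + ((5 + 2) - 5)²) = 1/(-51 + (7 - 5)²) = 1/(-51 + 2²) = 1/(-51 + 4) = 1/(-47) = -1/47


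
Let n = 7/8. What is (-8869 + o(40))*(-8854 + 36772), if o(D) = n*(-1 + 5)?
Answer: -247507029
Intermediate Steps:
n = 7/8 (n = 7*(⅛) = 7/8 ≈ 0.87500)
o(D) = 7/2 (o(D) = 7*(-1 + 5)/8 = (7/8)*4 = 7/2)
(-8869 + o(40))*(-8854 + 36772) = (-8869 + 7/2)*(-8854 + 36772) = -17731/2*27918 = -247507029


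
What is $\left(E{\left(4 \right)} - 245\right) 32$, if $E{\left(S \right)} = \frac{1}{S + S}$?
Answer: $-7836$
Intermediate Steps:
$E{\left(S \right)} = \frac{1}{2 S}$
$\left(E{\left(4 \right)} - 245\right) 32 = \left(\frac{1}{2 \cdot 4} - 245\right) 32 = \left(\frac{1}{2} \cdot \frac{1}{4} - 245\right) 32 = \left(\frac{1}{8} - 245\right) 32 = \left(- \frac{1959}{8}\right) 32 = -7836$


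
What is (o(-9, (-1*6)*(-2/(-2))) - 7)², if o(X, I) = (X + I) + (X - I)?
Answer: 625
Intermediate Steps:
o(X, I) = 2*X (o(X, I) = (I + X) + (X - I) = 2*X)
(o(-9, (-1*6)*(-2/(-2))) - 7)² = (2*(-9) - 7)² = (-18 - 7)² = (-25)² = 625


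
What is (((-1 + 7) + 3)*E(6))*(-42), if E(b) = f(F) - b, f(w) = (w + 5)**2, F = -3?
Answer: 756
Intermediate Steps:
f(w) = (5 + w)**2
E(b) = 4 - b (E(b) = (5 - 3)**2 - b = 2**2 - b = 4 - b)
(((-1 + 7) + 3)*E(6))*(-42) = (((-1 + 7) + 3)*(4 - 1*6))*(-42) = ((6 + 3)*(4 - 6))*(-42) = (9*(-2))*(-42) = -18*(-42) = 756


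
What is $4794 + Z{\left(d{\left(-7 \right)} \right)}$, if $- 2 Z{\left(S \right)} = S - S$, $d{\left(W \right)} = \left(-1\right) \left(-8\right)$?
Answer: $4794$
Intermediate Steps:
$d{\left(W \right)} = 8$
$Z{\left(S \right)} = 0$ ($Z{\left(S \right)} = - \frac{S - S}{2} = \left(- \frac{1}{2}\right) 0 = 0$)
$4794 + Z{\left(d{\left(-7 \right)} \right)} = 4794 + 0 = 4794$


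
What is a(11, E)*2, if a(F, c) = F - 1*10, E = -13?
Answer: 2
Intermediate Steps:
a(F, c) = -10 + F (a(F, c) = F - 10 = -10 + F)
a(11, E)*2 = (-10 + 11)*2 = 1*2 = 2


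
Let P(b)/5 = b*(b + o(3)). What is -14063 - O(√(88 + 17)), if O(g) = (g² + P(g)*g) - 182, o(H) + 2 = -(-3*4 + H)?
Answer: -17661 - 525*√105 ≈ -23041.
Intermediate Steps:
o(H) = 10 - H (o(H) = -2 - (-3*4 + H) = -2 - (-12 + H) = -2 + (12 - H) = 10 - H)
P(b) = 5*b*(7 + b) (P(b) = 5*(b*(b + (10 - 1*3))) = 5*(b*(b + (10 - 3))) = 5*(b*(b + 7)) = 5*(b*(7 + b)) = 5*b*(7 + b))
O(g) = -182 + g² + 5*g²*(7 + g) (O(g) = (g² + (5*g*(7 + g))*g) - 182 = (g² + 5*g²*(7 + g)) - 182 = -182 + g² + 5*g²*(7 + g))
-14063 - O(√(88 + 17)) = -14063 - (-182 + 5*(√(88 + 17))³ + 36*(√(88 + 17))²) = -14063 - (-182 + 5*(√105)³ + 36*(√105)²) = -14063 - (-182 + 5*(105*√105) + 36*105) = -14063 - (-182 + 525*√105 + 3780) = -14063 - (3598 + 525*√105) = -14063 + (-3598 - 525*√105) = -17661 - 525*√105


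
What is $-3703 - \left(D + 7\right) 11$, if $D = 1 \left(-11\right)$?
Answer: $-3659$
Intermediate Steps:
$D = -11$
$-3703 - \left(D + 7\right) 11 = -3703 - \left(-11 + 7\right) 11 = -3703 - \left(-4\right) 11 = -3703 - -44 = -3703 + 44 = -3659$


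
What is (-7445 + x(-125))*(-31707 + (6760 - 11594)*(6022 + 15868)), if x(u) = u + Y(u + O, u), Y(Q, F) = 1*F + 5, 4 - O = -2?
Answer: 813970866230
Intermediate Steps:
O = 6 (O = 4 - 1*(-2) = 4 + 2 = 6)
Y(Q, F) = 5 + F (Y(Q, F) = F + 5 = 5 + F)
x(u) = 5 + 2*u (x(u) = u + (5 + u) = 5 + 2*u)
(-7445 + x(-125))*(-31707 + (6760 - 11594)*(6022 + 15868)) = (-7445 + (5 + 2*(-125)))*(-31707 + (6760 - 11594)*(6022 + 15868)) = (-7445 + (5 - 250))*(-31707 - 4834*21890) = (-7445 - 245)*(-31707 - 105816260) = -7690*(-105847967) = 813970866230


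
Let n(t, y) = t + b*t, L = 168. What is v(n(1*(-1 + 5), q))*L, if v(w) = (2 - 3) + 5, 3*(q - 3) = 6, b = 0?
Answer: 672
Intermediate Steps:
q = 5 (q = 3 + (1/3)*6 = 3 + 2 = 5)
n(t, y) = t (n(t, y) = t + 0*t = t + 0 = t)
v(w) = 4 (v(w) = -1 + 5 = 4)
v(n(1*(-1 + 5), q))*L = 4*168 = 672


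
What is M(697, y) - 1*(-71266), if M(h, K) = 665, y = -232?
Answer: 71931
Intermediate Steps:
M(697, y) - 1*(-71266) = 665 - 1*(-71266) = 665 + 71266 = 71931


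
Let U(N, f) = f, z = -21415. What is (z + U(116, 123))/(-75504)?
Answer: 5323/18876 ≈ 0.28200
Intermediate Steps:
(z + U(116, 123))/(-75504) = (-21415 + 123)/(-75504) = -21292*(-1/75504) = 5323/18876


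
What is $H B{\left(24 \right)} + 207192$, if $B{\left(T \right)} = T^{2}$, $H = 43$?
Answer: $231960$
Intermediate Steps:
$H B{\left(24 \right)} + 207192 = 43 \cdot 24^{2} + 207192 = 43 \cdot 576 + 207192 = 24768 + 207192 = 231960$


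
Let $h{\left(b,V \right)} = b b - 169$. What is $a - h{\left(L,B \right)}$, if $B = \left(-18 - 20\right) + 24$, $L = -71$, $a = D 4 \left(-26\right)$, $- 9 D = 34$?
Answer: $- \frac{40312}{9} \approx -4479.1$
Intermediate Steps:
$D = - \frac{34}{9}$ ($D = \left(- \frac{1}{9}\right) 34 = - \frac{34}{9} \approx -3.7778$)
$a = \frac{3536}{9}$ ($a = \left(- \frac{34}{9}\right) 4 \left(-26\right) = \left(- \frac{136}{9}\right) \left(-26\right) = \frac{3536}{9} \approx 392.89$)
$B = -14$ ($B = \left(-18 - 20\right) + 24 = -38 + 24 = -14$)
$h{\left(b,V \right)} = -169 + b^{2}$ ($h{\left(b,V \right)} = b^{2} - 169 = -169 + b^{2}$)
$a - h{\left(L,B \right)} = \frac{3536}{9} - \left(-169 + \left(-71\right)^{2}\right) = \frac{3536}{9} - \left(-169 + 5041\right) = \frac{3536}{9} - 4872 = - \frac{40312}{9}$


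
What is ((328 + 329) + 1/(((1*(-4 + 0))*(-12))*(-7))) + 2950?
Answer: 1211951/336 ≈ 3607.0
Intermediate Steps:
((328 + 329) + 1/(((1*(-4 + 0))*(-12))*(-7))) + 2950 = (657 + 1/(((1*(-4))*(-12))*(-7))) + 2950 = (657 + 1/(-4*(-12)*(-7))) + 2950 = (657 + 1/(48*(-7))) + 2950 = (657 + 1/(-336)) + 2950 = (657 - 1/336) + 2950 = 220751/336 + 2950 = 1211951/336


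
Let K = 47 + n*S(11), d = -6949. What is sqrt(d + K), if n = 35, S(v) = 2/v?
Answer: 42*I*sqrt(473)/11 ≈ 83.04*I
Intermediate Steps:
K = 587/11 (K = 47 + 35*(2/11) = 47 + 70/11 = 587/11 ≈ 53.364)
sqrt(d + K) = sqrt(-6949 + 587/11) = sqrt(-75852/11) = 42*I*sqrt(473)/11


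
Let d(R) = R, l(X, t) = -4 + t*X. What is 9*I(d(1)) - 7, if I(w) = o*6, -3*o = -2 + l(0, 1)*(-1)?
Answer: -43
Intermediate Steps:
l(X, t) = -4 + X*t
o = -⅔ (o = -(-2 + (-4 + 0*1)*(-1))/3 = -(-2 + (-4 + 0)*(-1))/3 = -(-2 - 4*(-1))/3 = -(-2 + 4)/3 = -⅓*2 = -⅔ ≈ -0.66667)
I(w) = -4 (I(w) = -⅔*6 = -4)
9*I(d(1)) - 7 = 9*(-4) - 7 = -36 - 7 = -43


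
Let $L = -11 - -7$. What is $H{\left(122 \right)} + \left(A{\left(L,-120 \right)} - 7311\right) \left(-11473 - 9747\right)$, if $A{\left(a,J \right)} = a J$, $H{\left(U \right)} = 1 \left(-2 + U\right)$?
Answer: $144953940$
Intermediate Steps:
$H{\left(U \right)} = -2 + U$
$L = -4$ ($L = -11 + 7 = -4$)
$A{\left(a,J \right)} = J a$
$H{\left(122 \right)} + \left(A{\left(L,-120 \right)} - 7311\right) \left(-11473 - 9747\right) = \left(-2 + 122\right) + \left(\left(-120\right) \left(-4\right) - 7311\right) \left(-11473 - 9747\right) = 120 + \left(480 - 7311\right) \left(-21220\right) = 120 - -144953820 = 120 + 144953820 = 144953940$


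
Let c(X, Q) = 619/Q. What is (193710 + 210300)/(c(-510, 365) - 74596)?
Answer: -147463650/27226921 ≈ -5.4161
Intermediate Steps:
(193710 + 210300)/(c(-510, 365) - 74596) = (193710 + 210300)/(619/365 - 74596) = 404010/(619*(1/365) - 74596) = 404010/(619/365 - 74596) = 404010/(-27226921/365) = 404010*(-365/27226921) = -147463650/27226921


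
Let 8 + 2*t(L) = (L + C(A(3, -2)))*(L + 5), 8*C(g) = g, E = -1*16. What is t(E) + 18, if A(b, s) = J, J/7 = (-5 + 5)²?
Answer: 102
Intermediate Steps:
J = 0 (J = 7*(-5 + 5)² = 7*0² = 7*0 = 0)
A(b, s) = 0
E = -16
C(g) = g/8
t(L) = -4 + L*(5 + L)/2 (t(L) = -4 + ((L + (⅛)*0)*(L + 5))/2 = -4 + ((L + 0)*(5 + L))/2 = -4 + (L*(5 + L))/2 = -4 + L*(5 + L)/2)
t(E) + 18 = (-4 + (½)*(-16)² + (5/2)*(-16)) + 18 = (-4 + (½)*256 - 40) + 18 = (-4 + 128 - 40) + 18 = 84 + 18 = 102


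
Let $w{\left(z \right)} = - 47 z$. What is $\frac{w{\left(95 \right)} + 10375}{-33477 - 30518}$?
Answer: $- \frac{1182}{12799} \approx -0.092351$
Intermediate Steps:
$\frac{w{\left(95 \right)} + 10375}{-33477 - 30518} = \frac{\left(-47\right) 95 + 10375}{-33477 - 30518} = \frac{-4465 + 10375}{-63995} = 5910 \left(- \frac{1}{63995}\right) = - \frac{1182}{12799}$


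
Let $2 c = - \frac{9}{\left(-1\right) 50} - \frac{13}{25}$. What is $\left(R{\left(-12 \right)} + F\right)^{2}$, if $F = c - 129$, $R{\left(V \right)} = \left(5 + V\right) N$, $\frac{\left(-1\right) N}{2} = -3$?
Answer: $\frac{292991689}{10000} \approx 29299.0$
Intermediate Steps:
$N = 6$ ($N = \left(-2\right) \left(-3\right) = 6$)
$c = - \frac{17}{100}$ ($c = \frac{- \frac{9}{\left(-1\right) 50} - \frac{13}{25}}{2} = \frac{- \frac{9}{-50} - \frac{13}{25}}{2} = \frac{\left(-9\right) \left(- \frac{1}{50}\right) - \frac{13}{25}}{2} = \frac{\frac{9}{50} - \frac{13}{25}}{2} = \frac{1}{2} \left(- \frac{17}{50}\right) = - \frac{17}{100} \approx -0.17$)
$R{\left(V \right)} = 30 + 6 V$ ($R{\left(V \right)} = \left(5 + V\right) 6 = 30 + 6 V$)
$F = - \frac{12917}{100}$ ($F = - \frac{17}{100} - 129 = - \frac{12917}{100} \approx -129.17$)
$\left(R{\left(-12 \right)} + F\right)^{2} = \left(\left(30 + 6 \left(-12\right)\right) - \frac{12917}{100}\right)^{2} = \left(\left(30 - 72\right) - \frac{12917}{100}\right)^{2} = \left(-42 - \frac{12917}{100}\right)^{2} = \left(- \frac{17117}{100}\right)^{2} = \frac{292991689}{10000}$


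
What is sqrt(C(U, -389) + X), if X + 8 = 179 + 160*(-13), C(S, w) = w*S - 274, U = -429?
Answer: sqrt(164698) ≈ 405.83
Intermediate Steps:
C(S, w) = -274 + S*w (C(S, w) = S*w - 274 = -274 + S*w)
X = -1909 (X = -8 + (179 + 160*(-13)) = -8 + (179 - 2080) = -8 - 1901 = -1909)
sqrt(C(U, -389) + X) = sqrt((-274 - 429*(-389)) - 1909) = sqrt((-274 + 166881) - 1909) = sqrt(166607 - 1909) = sqrt(164698)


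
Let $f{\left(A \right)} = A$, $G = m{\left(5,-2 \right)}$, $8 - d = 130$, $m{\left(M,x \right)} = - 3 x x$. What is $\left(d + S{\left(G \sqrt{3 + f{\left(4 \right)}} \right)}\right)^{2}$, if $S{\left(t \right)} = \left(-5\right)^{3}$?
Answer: $61009$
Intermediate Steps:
$m{\left(M,x \right)} = - 3 x^{2}$
$d = -122$ ($d = 8 - 130 = -122$)
$G = -12$ ($G = - 3 \left(-2\right)^{2} = \left(-3\right) 4 = -12$)
$S{\left(t \right)} = -125$
$\left(d + S{\left(G \sqrt{3 + f{\left(4 \right)}} \right)}\right)^{2} = \left(-122 - 125\right)^{2} = \left(-247\right)^{2} = 61009$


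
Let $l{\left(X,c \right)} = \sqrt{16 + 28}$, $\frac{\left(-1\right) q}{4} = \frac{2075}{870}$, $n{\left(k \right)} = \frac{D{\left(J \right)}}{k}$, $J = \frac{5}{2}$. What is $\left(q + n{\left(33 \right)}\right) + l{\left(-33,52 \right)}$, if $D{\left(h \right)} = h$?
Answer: $- \frac{18115}{1914} + 2 \sqrt{11} \approx -2.8312$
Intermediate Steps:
$J = \frac{5}{2}$ ($J = 5 \cdot \frac{1}{2} = \frac{5}{2} \approx 2.5$)
$n{\left(k \right)} = \frac{5}{2 k}$
$q = - \frac{830}{87}$ ($q = - 4 \cdot \frac{2075}{870} = - 4 \cdot 2075 \cdot \frac{1}{870} = \left(-4\right) \frac{415}{174} = - \frac{830}{87} \approx -9.5402$)
$l{\left(X,c \right)} = 2 \sqrt{11}$ ($l{\left(X,c \right)} = \sqrt{44} = 2 \sqrt{11}$)
$\left(q + n{\left(33 \right)}\right) + l{\left(-33,52 \right)} = \left(- \frac{830}{87} + \frac{5}{2 \cdot 33}\right) + 2 \sqrt{11} = \left(- \frac{830}{87} + \frac{5}{2} \cdot \frac{1}{33}\right) + 2 \sqrt{11} = \left(- \frac{830}{87} + \frac{5}{66}\right) + 2 \sqrt{11} = - \frac{18115}{1914} + 2 \sqrt{11}$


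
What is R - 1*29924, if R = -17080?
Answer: -47004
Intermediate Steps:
R - 1*29924 = -17080 - 1*29924 = -17080 - 29924 = -47004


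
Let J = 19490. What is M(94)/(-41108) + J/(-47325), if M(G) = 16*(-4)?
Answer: -39908306/97271805 ≈ -0.41028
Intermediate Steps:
M(G) = -64
M(94)/(-41108) + J/(-47325) = -64/(-41108) + 19490/(-47325) = -64*(-1/41108) + 19490*(-1/47325) = 16/10277 - 3898/9465 = -39908306/97271805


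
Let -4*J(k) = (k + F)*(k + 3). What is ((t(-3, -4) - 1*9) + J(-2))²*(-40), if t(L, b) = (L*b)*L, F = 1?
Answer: -160205/2 ≈ -80103.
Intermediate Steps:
J(k) = -(1 + k)*(3 + k)/4 (J(k) = -(k + 1)*(k + 3)/4 = -(1 + k)*(3 + k)/4)
t(L, b) = b*L²
((t(-3, -4) - 1*9) + J(-2))²*(-40) = ((-4*(-3)² - 1*9) + (-¾ - 1*(-2) - ¼*(-2)²))²*(-40) = ((-4*9 - 9) + (-¾ + 2 - ¼*4))²*(-40) = ((-36 - 9) + (-¾ + 2 - 1))²*(-40) = (-45 + ¼)²*(-40) = (-179/4)²*(-40) = (32041/16)*(-40) = -160205/2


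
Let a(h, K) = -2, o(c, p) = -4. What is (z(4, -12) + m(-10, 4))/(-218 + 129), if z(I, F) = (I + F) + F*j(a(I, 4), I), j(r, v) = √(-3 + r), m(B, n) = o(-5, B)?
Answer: 12/89 + 12*I*√5/89 ≈ 0.13483 + 0.30149*I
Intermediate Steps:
m(B, n) = -4
z(I, F) = F + I + I*F*√5 (z(I, F) = (I + F) + F*√(-3 - 2) = (F + I) + F*√(-5) = (F + I) + F*(I*√5) = (F + I) + I*F*√5 = F + I + I*F*√5)
(z(4, -12) + m(-10, 4))/(-218 + 129) = ((-12 + 4 + I*(-12)*√5) - 4)/(-218 + 129) = ((-12 + 4 - 12*I*√5) - 4)/(-89) = ((-8 - 12*I*√5) - 4)*(-1/89) = (-12 - 12*I*√5)*(-1/89) = 12/89 + 12*I*√5/89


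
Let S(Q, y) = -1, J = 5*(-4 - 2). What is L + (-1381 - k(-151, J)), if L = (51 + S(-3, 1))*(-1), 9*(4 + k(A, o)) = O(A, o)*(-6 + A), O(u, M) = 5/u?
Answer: -1940078/1359 ≈ -1427.6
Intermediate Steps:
J = -30 (J = 5*(-6) = -30)
k(A, o) = -4 + 5*(-6 + A)/(9*A) (k(A, o) = -4 + ((5/A)*(-6 + A))/9 = -4 + (5*(-6 + A)/A)/9 = -4 + 5*(-6 + A)/(9*A))
L = -50 (L = (51 - 1)*(-1) = 50*(-1) = -50)
L + (-1381 - k(-151, J)) = -50 + (-1381 - (-30 - 31*(-151))/(9*(-151))) = -50 + (-1381 - (-1)*(-30 + 4681)/(9*151)) = -50 + (-1381 - (-1)*4651/(9*151)) = -50 + (-1381 - 1*(-4651/1359)) = -50 + (-1381 + 4651/1359) = -50 - 1872128/1359 = -1940078/1359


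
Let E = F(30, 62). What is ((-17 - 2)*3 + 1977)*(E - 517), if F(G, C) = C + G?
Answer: -816000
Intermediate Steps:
E = 92 (E = 62 + 30 = 92)
((-17 - 2)*3 + 1977)*(E - 517) = ((-17 - 2)*3 + 1977)*(92 - 517) = (-19*3 + 1977)*(-425) = (-57 + 1977)*(-425) = 1920*(-425) = -816000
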